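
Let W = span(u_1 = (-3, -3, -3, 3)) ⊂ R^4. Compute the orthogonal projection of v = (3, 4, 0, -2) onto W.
proj_W(v) = (9/4, 9/4, 9/4, -9/4)

Set up U = [u_1 | ... | u_1] ∈ R^(4×1). The projector onto W = col(U) is P = U (U^T U)^(-1) U^T.
Compute U^T U =
  [36],
and U^T v = (-27).
Solve U^T U · c = U^T v for the coefficients: c = (-3/4). The projection is proj_W(v) = U c.
Check: (v - proj_W(v)) · u_1 = 0  (should be 0).
Result: proj_W(v) = (9/4, 9/4, 9/4, -9/4).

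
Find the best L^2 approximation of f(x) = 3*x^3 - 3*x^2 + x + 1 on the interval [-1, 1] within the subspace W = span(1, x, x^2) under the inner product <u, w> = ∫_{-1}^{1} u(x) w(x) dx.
g(x) = -3*x^2 + 14*x/5 + 1

The best approximation g ∈ W is the orthogonal projection of f onto W. Writing g = a_0 + a_1 x + a_2 x^2, the coefficients solve the normal equations G · a = b where
  G_{ij} = <φ_i, φ_j> and b_i = <f, φ_i>, with φ_0 = 1, φ_1 = x, φ_2 = x^2.
G =
  [2, 0, 2/3]
  [0, 2/3, 0]
  [2/3, 0, 2/5],
b = (0, 28/15, -8/15).
Solving gives a_0 = 1, a_1 = 14/5, a_2 = -3, so
  g(x) = -3*x^2 + 14*x/5 + 1.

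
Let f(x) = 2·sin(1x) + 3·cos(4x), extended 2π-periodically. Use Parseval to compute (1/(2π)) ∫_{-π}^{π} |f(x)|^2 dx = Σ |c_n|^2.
Σ |c_n|^2 = 13/2

Expand |f|^2 and use orthogonality of {sin(nx), cos(mx)} on [-π, π]:
  ∫_{-π}^{π} sin(nx)^2 dx = π, ∫ cos(mx)^2 dx = π, and cross terms integrate to 0.
So ∫_{-π}^{π} f(x)^2 dx = 2^2 · π + 3^2 · π = (4 + 9)π.
Divide by 2π: (4 + 9)/2 = 13/2.
By Parseval, this equals Σ |c_n|^2.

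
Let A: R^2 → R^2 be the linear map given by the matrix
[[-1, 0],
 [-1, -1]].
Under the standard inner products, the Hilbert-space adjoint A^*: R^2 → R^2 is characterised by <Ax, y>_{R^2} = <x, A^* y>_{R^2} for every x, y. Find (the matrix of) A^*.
A^* = A^T =
[[-1, -1],
 [0, -1]]

For real matrices with standard dot products, the defining identity <Ax, y> = <x, A^* y> gives (Ax)^T y = x^T (A^*) y, i.e. x^T A^T y = x^T (A^*) y. Since this holds for all x, y, we must have A^* = A^T. Therefore
A^* =
[[-1, -1],
 [0, -1]].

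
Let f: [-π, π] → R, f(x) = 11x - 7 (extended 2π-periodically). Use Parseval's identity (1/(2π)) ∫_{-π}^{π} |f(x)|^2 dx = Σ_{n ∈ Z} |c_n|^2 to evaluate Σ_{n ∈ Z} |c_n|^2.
Σ |c_n|^2 = 121π^2/3 + 49

Expand and integrate term by term over [-π, π]:
  ∫ (11x)^2 dx = 121·(2π^3/3); ∫ 2·11·(-7)·x dx = 0 (odd integrand); ∫ (-7)^2 dx = 49·2π.
So (1/(2π)) ∫_{-π}^{π} (11x - 7)^2 dx = 121π^2/3 + 49 = 121π^2/3 + 49.
Parseval ⇒ Σ |c_n|^2 = 121π^2/3 + 49.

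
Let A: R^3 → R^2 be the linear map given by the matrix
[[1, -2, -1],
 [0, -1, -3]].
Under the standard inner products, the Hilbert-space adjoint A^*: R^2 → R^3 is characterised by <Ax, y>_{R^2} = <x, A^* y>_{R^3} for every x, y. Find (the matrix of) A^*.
A^* = A^T =
[[1, 0],
 [-2, -1],
 [-1, -3]]

For real matrices with standard dot products, the defining identity <Ax, y> = <x, A^* y> gives (Ax)^T y = x^T (A^*) y, i.e. x^T A^T y = x^T (A^*) y. Since this holds for all x, y, we must have A^* = A^T. Therefore
A^* =
[[1, 0],
 [-2, -1],
 [-1, -3]].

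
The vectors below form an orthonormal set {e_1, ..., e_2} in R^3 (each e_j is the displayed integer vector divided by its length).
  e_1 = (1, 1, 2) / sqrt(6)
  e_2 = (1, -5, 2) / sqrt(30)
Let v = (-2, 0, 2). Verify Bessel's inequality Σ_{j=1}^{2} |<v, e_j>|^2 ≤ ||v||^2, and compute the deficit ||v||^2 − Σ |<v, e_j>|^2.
Σ |<v, e_j>|^2 = 4/5; ||v||^2 = 8; deficit = 36/5

Write each e_j = u_j / sqrt(<u_j, u_j>) where u_j is the displayed integer vector. Then <v, e_j> = <v, u_j> / sqrt(<u_j, u_j>), so |<v, e_j>|^2 = <v, u_j>^2 / <u_j, u_j>.
Coefficients: <v, e_1> = 2/sqrt(6), <v, e_2> = 2/sqrt(30).
Square and sum: Σ |<v, e_j>|^2 = 4/5.
Compute ||v||^2 = v·v = 8.
Deficit = 8 − 4/5 = 36/5 ≥ 0, confirming Bessel's inequality. (The deficit equals ||v − Σ <v,e_j> e_j||^2, the squared distance from v to span{e_j}.)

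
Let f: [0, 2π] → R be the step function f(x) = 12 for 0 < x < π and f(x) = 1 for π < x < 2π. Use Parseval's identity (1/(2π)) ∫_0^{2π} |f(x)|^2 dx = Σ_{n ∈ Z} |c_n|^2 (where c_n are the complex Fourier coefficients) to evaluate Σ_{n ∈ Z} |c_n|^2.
Σ |c_n|^2 = 145/2

Parseval equates the L^2 energy of f (normalised by 1/(2π)) with the ℓ^2 sum of its Fourier coefficients: (1/(2π)) ∫_0^{2π} |f|^2 = Σ |c_n|^2.
Compute the left side: (1/(2π)) [∫_0^π 12^2 dx + ∫_π^{2π} 1^2 dx] = (1/(2π)) · (144π + 1π) = (144 + 1)/2 = 145/2.
So Σ_{n ∈ Z} |c_n|^2 = 145/2.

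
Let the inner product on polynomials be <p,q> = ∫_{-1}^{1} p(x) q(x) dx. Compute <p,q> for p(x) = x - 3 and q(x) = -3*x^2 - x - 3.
<p,q> = 70/3

Expand the product: p(x)·q(x) = -3*x^3 + 8*x^2 + 9.
∫_{-1}^{1} of each monomial x^k gives [2/(k+1) if k even, 0 if k odd]. Integrating term-by-term (or equivalently evaluating the antiderivative F(x) = -3*x^4/4 + 8*x^3/3 + 9*x at the endpoints):
  F(1) − F(−1) = 131/12 − (-149/12) = 70/3.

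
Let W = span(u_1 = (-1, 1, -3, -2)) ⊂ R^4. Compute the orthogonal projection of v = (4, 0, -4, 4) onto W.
proj_W(v) = (0, 0, 0, 0)

Set up U = [u_1 | ... | u_1] ∈ R^(4×1). The projector onto W = col(U) is P = U (U^T U)^(-1) U^T.
Compute U^T U =
  [15],
and U^T v = (0).
Solve U^T U · c = U^T v for the coefficients: c = (0). The projection is proj_W(v) = U c.
Check: (v - proj_W(v)) · u_1 = 0  (should be 0).
Result: proj_W(v) = (0, 0, 0, 0).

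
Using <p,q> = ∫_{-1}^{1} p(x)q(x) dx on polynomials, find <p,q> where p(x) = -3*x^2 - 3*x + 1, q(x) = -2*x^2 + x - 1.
<p,q> = -14/15

Expand the product: p(x)·q(x) = 6*x^4 + 3*x^3 - 2*x^2 + 4*x - 1.
∫_{-1}^{1} of each monomial x^k gives [2/(k+1) if k even, 0 if k odd]. Integrating term-by-term (or equivalently evaluating the antiderivative F(x) = 6*x^5/5 + 3*x^4/4 - 2*x^3/3 + 2*x^2 - x at the endpoints):
  F(1) − F(−1) = 137/60 − (193/60) = -14/15.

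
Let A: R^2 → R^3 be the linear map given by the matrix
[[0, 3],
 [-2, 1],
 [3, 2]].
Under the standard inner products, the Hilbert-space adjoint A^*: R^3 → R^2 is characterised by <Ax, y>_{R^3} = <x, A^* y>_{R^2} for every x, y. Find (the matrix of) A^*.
A^* = A^T =
[[0, -2, 3],
 [3, 1, 2]]

For real matrices with standard dot products, the defining identity <Ax, y> = <x, A^* y> gives (Ax)^T y = x^T (A^*) y, i.e. x^T A^T y = x^T (A^*) y. Since this holds for all x, y, we must have A^* = A^T. Therefore
A^* =
[[0, -2, 3],
 [3, 1, 2]].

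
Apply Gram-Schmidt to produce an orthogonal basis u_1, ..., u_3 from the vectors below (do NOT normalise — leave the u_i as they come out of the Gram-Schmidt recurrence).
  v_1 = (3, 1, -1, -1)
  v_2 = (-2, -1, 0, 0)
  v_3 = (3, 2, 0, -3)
Orthogonal basis:
  u_1 = (3, 1, -1, -1)
  u_2 = (-1/4, -5/12, -7/12, -7/12)
  u_3 = (-5/11, 10/11, 14/11, -19/11)

Apply the Gram-Schmidt recurrence
  u_1 = v_1
  u_i = v_i − Σ_{j<i} ((v_i · u_j) / (u_j · u_j)) · u_j.

Step by step this gives:
  u_1 = (3, 1, -1, -1)
  u_2 = (-1/4, -5/12, -7/12, -7/12)
  u_3 = (-5/11, 10/11, 14/11, -19/11)

Orthogonality check:
  u_2 · u_1 = 0 (should be 0)
  u_3 · u_1 = 0 (should be 0)
  u_3 · u_2 = 0 (should be 0)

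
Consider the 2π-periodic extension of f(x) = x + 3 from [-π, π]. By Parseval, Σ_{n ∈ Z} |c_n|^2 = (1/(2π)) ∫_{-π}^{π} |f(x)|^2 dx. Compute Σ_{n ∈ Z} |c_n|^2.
Σ |c_n|^2 = π^2/3 + 9

Expand and integrate term by term over [-π, π]:
  ∫ (x)^2 dx = 1·(2π^3/3); ∫ 2·1·(3)·x dx = 0 (odd integrand); ∫ 3^2 dx = 9·2π.
So (1/(2π)) ∫_{-π}^{π} (x + 3)^2 dx = 1π^2/3 + 9 = π^2/3 + 9.
Parseval ⇒ Σ |c_n|^2 = π^2/3 + 9.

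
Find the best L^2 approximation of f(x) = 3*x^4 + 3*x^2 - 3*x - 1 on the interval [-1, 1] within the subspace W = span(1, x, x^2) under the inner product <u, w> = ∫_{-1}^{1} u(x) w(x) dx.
g(x) = 39*x^2/7 - 3*x - 44/35

The best approximation g ∈ W is the orthogonal projection of f onto W. Writing g = a_0 + a_1 x + a_2 x^2, the coefficients solve the normal equations G · a = b where
  G_{ij} = <φ_i, φ_j> and b_i = <f, φ_i>, with φ_0 = 1, φ_1 = x, φ_2 = x^2.
G =
  [2, 0, 2/3]
  [0, 2/3, 0]
  [2/3, 0, 2/5],
b = (6/5, -2, 146/105).
Solving gives a_0 = -44/35, a_1 = -3, a_2 = 39/7, so
  g(x) = 39*x^2/7 - 3*x - 44/35.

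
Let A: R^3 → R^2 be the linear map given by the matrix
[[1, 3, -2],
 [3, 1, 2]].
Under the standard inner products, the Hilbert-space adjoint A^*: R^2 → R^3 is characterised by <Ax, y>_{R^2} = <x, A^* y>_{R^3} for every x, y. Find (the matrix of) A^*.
A^* = A^T =
[[1, 3],
 [3, 1],
 [-2, 2]]

For real matrices with standard dot products, the defining identity <Ax, y> = <x, A^* y> gives (Ax)^T y = x^T (A^*) y, i.e. x^T A^T y = x^T (A^*) y. Since this holds for all x, y, we must have A^* = A^T. Therefore
A^* =
[[1, 3],
 [3, 1],
 [-2, 2]].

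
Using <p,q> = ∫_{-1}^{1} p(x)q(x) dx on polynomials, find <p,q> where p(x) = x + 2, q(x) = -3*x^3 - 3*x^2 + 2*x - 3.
<p,q> = -238/15

Expand the product: p(x)·q(x) = -3*x^4 - 9*x^3 - 4*x^2 + x - 6.
∫_{-1}^{1} of each monomial x^k gives [2/(k+1) if k even, 0 if k odd]. Integrating term-by-term (or equivalently evaluating the antiderivative F(x) = -3*x^5/5 - 9*x^4/4 - 4*x^3/3 + x^2/2 - 6*x at the endpoints):
  F(1) − F(−1) = -581/60 − (371/60) = -238/15.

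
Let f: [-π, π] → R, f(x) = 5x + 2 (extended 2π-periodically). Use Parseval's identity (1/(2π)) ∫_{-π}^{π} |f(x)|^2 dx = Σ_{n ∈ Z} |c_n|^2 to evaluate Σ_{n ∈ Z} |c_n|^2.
Σ |c_n|^2 = 25π^2/3 + 4

Expand and integrate term by term over [-π, π]:
  ∫ (5x)^2 dx = 25·(2π^3/3); ∫ 2·5·(2)·x dx = 0 (odd integrand); ∫ 2^2 dx = 4·2π.
So (1/(2π)) ∫_{-π}^{π} (5x + 2)^2 dx = 25π^2/3 + 4 = 25π^2/3 + 4.
Parseval ⇒ Σ |c_n|^2 = 25π^2/3 + 4.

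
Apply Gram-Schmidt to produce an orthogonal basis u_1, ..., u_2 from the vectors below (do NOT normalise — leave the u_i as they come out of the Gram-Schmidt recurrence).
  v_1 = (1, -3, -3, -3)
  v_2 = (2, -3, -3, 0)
Orthogonal basis:
  u_1 = (1, -3, -3, -3)
  u_2 = (9/7, -6/7, -6/7, 15/7)

Apply the Gram-Schmidt recurrence
  u_1 = v_1
  u_i = v_i − Σ_{j<i} ((v_i · u_j) / (u_j · u_j)) · u_j.

Step by step this gives:
  u_1 = (1, -3, -3, -3)
  u_2 = (9/7, -6/7, -6/7, 15/7)

Orthogonality check:
  u_2 · u_1 = 0 (should be 0)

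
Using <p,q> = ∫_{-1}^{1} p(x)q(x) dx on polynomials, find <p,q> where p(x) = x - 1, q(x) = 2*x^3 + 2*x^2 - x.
<p,q> = -6/5

Expand the product: p(x)·q(x) = 2*x^4 - 3*x^2 + x.
∫_{-1}^{1} of each monomial x^k gives [2/(k+1) if k even, 0 if k odd]. Integrating term-by-term (or equivalently evaluating the antiderivative F(x) = 2*x^5/5 - x^3 + x^2/2 at the endpoints):
  F(1) − F(−1) = -1/10 − (11/10) = -6/5.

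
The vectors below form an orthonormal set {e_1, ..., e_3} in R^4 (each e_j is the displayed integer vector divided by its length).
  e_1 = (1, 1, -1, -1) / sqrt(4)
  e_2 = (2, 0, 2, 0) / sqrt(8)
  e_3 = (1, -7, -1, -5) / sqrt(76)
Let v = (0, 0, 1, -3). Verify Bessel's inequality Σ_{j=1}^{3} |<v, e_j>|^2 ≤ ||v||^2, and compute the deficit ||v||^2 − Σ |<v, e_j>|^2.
Σ |<v, e_j>|^2 = 155/38; ||v||^2 = 10; deficit = 225/38

Write each e_j = u_j / sqrt(<u_j, u_j>) where u_j is the displayed integer vector. Then <v, e_j> = <v, u_j> / sqrt(<u_j, u_j>), so |<v, e_j>|^2 = <v, u_j>^2 / <u_j, u_j>.
Coefficients: <v, e_1> = 2/sqrt(4), <v, e_2> = 2/sqrt(8), <v, e_3> = 14/sqrt(76).
Square and sum: Σ |<v, e_j>|^2 = 155/38.
Compute ||v||^2 = v·v = 10.
Deficit = 10 − 155/38 = 225/38 ≥ 0, confirming Bessel's inequality. (The deficit equals ||v − Σ <v,e_j> e_j||^2, the squared distance from v to span{e_j}.)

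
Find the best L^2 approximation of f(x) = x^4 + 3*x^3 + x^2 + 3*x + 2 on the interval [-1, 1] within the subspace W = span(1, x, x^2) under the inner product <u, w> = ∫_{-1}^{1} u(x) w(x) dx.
g(x) = 13*x^2/7 + 24*x/5 + 67/35

The best approximation g ∈ W is the orthogonal projection of f onto W. Writing g = a_0 + a_1 x + a_2 x^2, the coefficients solve the normal equations G · a = b where
  G_{ij} = <φ_i, φ_j> and b_i = <f, φ_i>, with φ_0 = 1, φ_1 = x, φ_2 = x^2.
G =
  [2, 0, 2/3]
  [0, 2/3, 0]
  [2/3, 0, 2/5],
b = (76/15, 16/5, 212/105).
Solving gives a_0 = 67/35, a_1 = 24/5, a_2 = 13/7, so
  g(x) = 13*x^2/7 + 24*x/5 + 67/35.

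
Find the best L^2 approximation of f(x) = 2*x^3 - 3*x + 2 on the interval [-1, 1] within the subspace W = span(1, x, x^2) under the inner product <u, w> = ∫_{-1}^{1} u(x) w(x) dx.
g(x) = 2 - 9*x/5

The best approximation g ∈ W is the orthogonal projection of f onto W. Writing g = a_0 + a_1 x + a_2 x^2, the coefficients solve the normal equations G · a = b where
  G_{ij} = <φ_i, φ_j> and b_i = <f, φ_i>, with φ_0 = 1, φ_1 = x, φ_2 = x^2.
G =
  [2, 0, 2/3]
  [0, 2/3, 0]
  [2/3, 0, 2/5],
b = (4, -6/5, 4/3).
Solving gives a_0 = 2, a_1 = -9/5, a_2 = 0, so
  g(x) = 2 - 9*x/5.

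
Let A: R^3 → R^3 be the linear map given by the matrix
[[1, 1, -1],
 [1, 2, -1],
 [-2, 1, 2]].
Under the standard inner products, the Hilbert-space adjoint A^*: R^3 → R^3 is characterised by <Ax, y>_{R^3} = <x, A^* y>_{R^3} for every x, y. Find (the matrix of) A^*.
A^* = A^T =
[[1, 1, -2],
 [1, 2, 1],
 [-1, -1, 2]]

For real matrices with standard dot products, the defining identity <Ax, y> = <x, A^* y> gives (Ax)^T y = x^T (A^*) y, i.e. x^T A^T y = x^T (A^*) y. Since this holds for all x, y, we must have A^* = A^T. Therefore
A^* =
[[1, 1, -2],
 [1, 2, 1],
 [-1, -1, 2]].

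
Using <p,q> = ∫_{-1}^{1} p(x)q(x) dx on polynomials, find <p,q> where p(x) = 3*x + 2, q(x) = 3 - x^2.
<p,q> = 32/3

Expand the product: p(x)·q(x) = -3*x^3 - 2*x^2 + 9*x + 6.
∫_{-1}^{1} of each monomial x^k gives [2/(k+1) if k even, 0 if k odd]. Integrating term-by-term (or equivalently evaluating the antiderivative F(x) = -3*x^4/4 - 2*x^3/3 + 9*x^2/2 + 6*x at the endpoints):
  F(1) − F(−1) = 109/12 − (-19/12) = 32/3.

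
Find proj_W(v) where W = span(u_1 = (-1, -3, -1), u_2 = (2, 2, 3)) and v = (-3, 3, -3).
proj_W(v) = (-19/11, 31/11, -41/11)

Set up U = [u_1 | ... | u_2] ∈ R^(3×2). The projector onto W = col(U) is P = U (U^T U)^(-1) U^T.
Compute U^T U =
  [11, -11]
  [-11, 17],
and U^T v = (-3, -9).
Solve U^T U · c = U^T v for the coefficients: c = (-25/11, -2). The projection is proj_W(v) = U c.
Check: (v - proj_W(v)) · u_1 = 0  (should be 0).
Check: (v - proj_W(v)) · u_2 = 0  (should be 0).
Result: proj_W(v) = (-19/11, 31/11, -41/11).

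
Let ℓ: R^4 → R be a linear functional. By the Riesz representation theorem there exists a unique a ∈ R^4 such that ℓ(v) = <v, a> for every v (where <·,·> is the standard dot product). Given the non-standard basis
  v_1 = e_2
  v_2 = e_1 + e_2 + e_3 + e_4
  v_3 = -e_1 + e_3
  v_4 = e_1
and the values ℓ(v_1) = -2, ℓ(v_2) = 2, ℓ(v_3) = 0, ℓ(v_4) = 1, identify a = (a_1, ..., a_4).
a = (1, -2, 1, 2)

Write a = (a_1, ..., a_4) in the standard basis. For each basis vector v_i, ℓ(v_i) = <v_i, a> is a linear equation in the a_j's. Collect the n equations into a matrix system V a = ℓ, where row i of V is v_i (expressed in the standard basis). Since V is invertible (lower-triangular with 1s on the diagonal, up to permutation), solve by back-substitution:
  V =
[[0, 1, 0, 0],
 [1, 1, 1, 1],
 [-1, 0, 1, 0],
 [1, 0, 0, 0]]
  V a = (-2, 2, 0, 1)
Solving gives a = (1, -2, 1, 2).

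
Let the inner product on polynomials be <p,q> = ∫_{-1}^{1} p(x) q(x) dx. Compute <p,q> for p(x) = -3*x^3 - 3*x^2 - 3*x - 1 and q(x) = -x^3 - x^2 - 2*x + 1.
<p,q> = 664/105

Expand the product: p(x)·q(x) = 3*x^6 + 6*x^5 + 12*x^4 + 7*x^3 + 4*x^2 - x - 1.
∫_{-1}^{1} of each monomial x^k gives [2/(k+1) if k even, 0 if k odd]. Integrating term-by-term (or equivalently evaluating the antiderivative F(x) = 3*x^7/7 + x^6 + 12*x^5/5 + 7*x^4/4 + 4*x^3/3 - x^2/2 - x at the endpoints):
  F(1) − F(−1) = 2273/420 − (-383/420) = 664/105.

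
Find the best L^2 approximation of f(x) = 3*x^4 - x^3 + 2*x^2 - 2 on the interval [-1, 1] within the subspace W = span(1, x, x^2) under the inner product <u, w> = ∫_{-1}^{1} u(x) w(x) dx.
g(x) = 32*x^2/7 - 3*x/5 - 79/35

The best approximation g ∈ W is the orthogonal projection of f onto W. Writing g = a_0 + a_1 x + a_2 x^2, the coefficients solve the normal equations G · a = b where
  G_{ij} = <φ_i, φ_j> and b_i = <f, φ_i>, with φ_0 = 1, φ_1 = x, φ_2 = x^2.
G =
  [2, 0, 2/3]
  [0, 2/3, 0]
  [2/3, 0, 2/5],
b = (-22/15, -2/5, 34/105).
Solving gives a_0 = -79/35, a_1 = -3/5, a_2 = 32/7, so
  g(x) = 32*x^2/7 - 3*x/5 - 79/35.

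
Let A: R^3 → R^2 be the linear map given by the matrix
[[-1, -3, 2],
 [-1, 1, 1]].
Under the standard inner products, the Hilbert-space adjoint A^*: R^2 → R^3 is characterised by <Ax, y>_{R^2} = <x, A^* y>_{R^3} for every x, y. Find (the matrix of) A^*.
A^* = A^T =
[[-1, -1],
 [-3, 1],
 [2, 1]]

For real matrices with standard dot products, the defining identity <Ax, y> = <x, A^* y> gives (Ax)^T y = x^T (A^*) y, i.e. x^T A^T y = x^T (A^*) y. Since this holds for all x, y, we must have A^* = A^T. Therefore
A^* =
[[-1, -1],
 [-3, 1],
 [2, 1]].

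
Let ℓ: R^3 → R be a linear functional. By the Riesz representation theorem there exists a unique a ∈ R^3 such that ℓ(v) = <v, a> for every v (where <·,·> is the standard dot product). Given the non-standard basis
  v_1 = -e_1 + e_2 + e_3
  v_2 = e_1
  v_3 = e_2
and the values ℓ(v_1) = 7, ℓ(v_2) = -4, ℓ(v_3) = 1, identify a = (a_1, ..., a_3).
a = (-4, 1, 2)

Write a = (a_1, ..., a_3) in the standard basis. For each basis vector v_i, ℓ(v_i) = <v_i, a> is a linear equation in the a_j's. Collect the n equations into a matrix system V a = ℓ, where row i of V is v_i (expressed in the standard basis). Since V is invertible (lower-triangular with 1s on the diagonal, up to permutation), solve by back-substitution:
  V =
[[-1, 1, 1],
 [1, 0, 0],
 [0, 1, 0]]
  V a = (7, -4, 1)
Solving gives a = (-4, 1, 2).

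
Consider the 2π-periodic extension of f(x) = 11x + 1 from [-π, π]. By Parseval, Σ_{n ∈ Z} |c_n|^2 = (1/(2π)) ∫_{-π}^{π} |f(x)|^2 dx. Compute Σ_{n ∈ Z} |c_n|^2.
Σ |c_n|^2 = 121π^2/3 + 1

Expand and integrate term by term over [-π, π]:
  ∫ (11x)^2 dx = 121·(2π^3/3); ∫ 2·11·(1)·x dx = 0 (odd integrand); ∫ 1^2 dx = 1·2π.
So (1/(2π)) ∫_{-π}^{π} (11x + 1)^2 dx = 121π^2/3 + 1 = 121π^2/3 + 1.
Parseval ⇒ Σ |c_n|^2 = 121π^2/3 + 1.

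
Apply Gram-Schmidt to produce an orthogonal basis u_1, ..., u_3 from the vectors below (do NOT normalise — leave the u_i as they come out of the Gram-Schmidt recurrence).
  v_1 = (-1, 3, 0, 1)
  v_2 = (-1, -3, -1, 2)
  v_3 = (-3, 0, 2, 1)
Orthogonal basis:
  u_1 = (-1, 3, 0, 1)
  u_2 = (-17/11, -15/11, -1, 28/11)
  u_3 = (-84/43, -21/43, 105/43, -21/43)

Apply the Gram-Schmidt recurrence
  u_1 = v_1
  u_i = v_i − Σ_{j<i} ((v_i · u_j) / (u_j · u_j)) · u_j.

Step by step this gives:
  u_1 = (-1, 3, 0, 1)
  u_2 = (-17/11, -15/11, -1, 28/11)
  u_3 = (-84/43, -21/43, 105/43, -21/43)

Orthogonality check:
  u_2 · u_1 = 0 (should be 0)
  u_3 · u_1 = 0 (should be 0)
  u_3 · u_2 = 0 (should be 0)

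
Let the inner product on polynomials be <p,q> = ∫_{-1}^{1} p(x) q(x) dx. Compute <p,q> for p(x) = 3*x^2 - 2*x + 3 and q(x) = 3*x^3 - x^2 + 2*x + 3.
<p,q> = 236/15

Expand the product: p(x)·q(x) = 9*x^5 - 9*x^4 + 17*x^3 + 2*x^2 + 9.
∫_{-1}^{1} of each monomial x^k gives [2/(k+1) if k even, 0 if k odd]. Integrating term-by-term (or equivalently evaluating the antiderivative F(x) = 3*x^6/2 - 9*x^5/5 + 17*x^4/4 + 2*x^3/3 + 9*x at the endpoints):
  F(1) − F(−1) = 817/60 − (-127/60) = 236/15.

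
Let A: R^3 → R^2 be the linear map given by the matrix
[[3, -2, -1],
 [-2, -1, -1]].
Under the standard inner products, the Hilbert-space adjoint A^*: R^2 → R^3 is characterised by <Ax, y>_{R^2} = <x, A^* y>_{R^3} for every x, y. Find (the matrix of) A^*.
A^* = A^T =
[[3, -2],
 [-2, -1],
 [-1, -1]]

For real matrices with standard dot products, the defining identity <Ax, y> = <x, A^* y> gives (Ax)^T y = x^T (A^*) y, i.e. x^T A^T y = x^T (A^*) y. Since this holds for all x, y, we must have A^* = A^T. Therefore
A^* =
[[3, -2],
 [-2, -1],
 [-1, -1]].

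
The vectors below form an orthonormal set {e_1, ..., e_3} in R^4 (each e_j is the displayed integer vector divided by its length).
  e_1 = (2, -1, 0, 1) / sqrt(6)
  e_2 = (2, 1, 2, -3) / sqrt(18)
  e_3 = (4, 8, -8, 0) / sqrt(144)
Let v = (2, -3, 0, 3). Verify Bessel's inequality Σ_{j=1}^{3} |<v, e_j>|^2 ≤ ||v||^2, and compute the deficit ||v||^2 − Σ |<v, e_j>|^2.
Σ |<v, e_j>|^2 = 22; ||v||^2 = 22; deficit = 0

Write each e_j = u_j / sqrt(<u_j, u_j>) where u_j is the displayed integer vector. Then <v, e_j> = <v, u_j> / sqrt(<u_j, u_j>), so |<v, e_j>|^2 = <v, u_j>^2 / <u_j, u_j>.
Coefficients: <v, e_1> = 10/sqrt(6), <v, e_2> = -8/sqrt(18), <v, e_3> = -16/sqrt(144).
Square and sum: Σ |<v, e_j>|^2 = 22.
Compute ||v||^2 = v·v = 22.
Deficit = 22 − 22 = 0 ≥ 0, confirming Bessel's inequality. (The deficit equals ||v − Σ <v,e_j> e_j||^2, the squared distance from v to span{e_j}.)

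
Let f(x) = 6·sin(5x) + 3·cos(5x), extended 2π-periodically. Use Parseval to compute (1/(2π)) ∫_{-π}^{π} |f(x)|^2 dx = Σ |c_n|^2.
Σ |c_n|^2 = 45/2

Expand |f|^2 and use orthogonality of {sin(nx), cos(mx)} on [-π, π]:
  ∫_{-π}^{π} sin(nx)^2 dx = π, ∫ cos(mx)^2 dx = π, and cross terms integrate to 0.
So ∫_{-π}^{π} f(x)^2 dx = 6^2 · π + 3^2 · π = (36 + 9)π.
Divide by 2π: (36 + 9)/2 = 45/2.
By Parseval, this equals Σ |c_n|^2.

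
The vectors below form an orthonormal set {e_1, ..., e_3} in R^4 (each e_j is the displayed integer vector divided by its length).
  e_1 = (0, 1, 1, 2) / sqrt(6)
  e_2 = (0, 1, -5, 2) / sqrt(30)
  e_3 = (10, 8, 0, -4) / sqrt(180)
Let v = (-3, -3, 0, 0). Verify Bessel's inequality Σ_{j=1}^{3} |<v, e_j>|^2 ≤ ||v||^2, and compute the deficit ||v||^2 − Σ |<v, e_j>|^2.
Σ |<v, e_j>|^2 = 18; ||v||^2 = 18; deficit = 0

Write each e_j = u_j / sqrt(<u_j, u_j>) where u_j is the displayed integer vector. Then <v, e_j> = <v, u_j> / sqrt(<u_j, u_j>), so |<v, e_j>|^2 = <v, u_j>^2 / <u_j, u_j>.
Coefficients: <v, e_1> = -3/sqrt(6), <v, e_2> = -3/sqrt(30), <v, e_3> = -54/sqrt(180).
Square and sum: Σ |<v, e_j>|^2 = 18.
Compute ||v||^2 = v·v = 18.
Deficit = 18 − 18 = 0 ≥ 0, confirming Bessel's inequality. (The deficit equals ||v − Σ <v,e_j> e_j||^2, the squared distance from v to span{e_j}.)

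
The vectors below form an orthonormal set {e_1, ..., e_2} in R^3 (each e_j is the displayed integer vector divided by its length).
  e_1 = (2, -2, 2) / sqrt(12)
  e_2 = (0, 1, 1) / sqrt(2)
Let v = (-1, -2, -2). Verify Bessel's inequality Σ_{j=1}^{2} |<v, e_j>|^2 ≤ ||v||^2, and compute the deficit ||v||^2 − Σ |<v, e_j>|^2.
Σ |<v, e_j>|^2 = 25/3; ||v||^2 = 9; deficit = 2/3

Write each e_j = u_j / sqrt(<u_j, u_j>) where u_j is the displayed integer vector. Then <v, e_j> = <v, u_j> / sqrt(<u_j, u_j>), so |<v, e_j>|^2 = <v, u_j>^2 / <u_j, u_j>.
Coefficients: <v, e_1> = -2/sqrt(12), <v, e_2> = -4/sqrt(2).
Square and sum: Σ |<v, e_j>|^2 = 25/3.
Compute ||v||^2 = v·v = 9.
Deficit = 9 − 25/3 = 2/3 ≥ 0, confirming Bessel's inequality. (The deficit equals ||v − Σ <v,e_j> e_j||^2, the squared distance from v to span{e_j}.)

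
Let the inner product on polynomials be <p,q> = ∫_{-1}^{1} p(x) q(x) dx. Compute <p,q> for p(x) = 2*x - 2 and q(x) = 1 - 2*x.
<p,q> = -20/3

Expand the product: p(x)·q(x) = -4*x^2 + 6*x - 2.
∫_{-1}^{1} of each monomial x^k gives [2/(k+1) if k even, 0 if k odd]. Integrating term-by-term (or equivalently evaluating the antiderivative F(x) = -4*x^3/3 + 3*x^2 - 2*x at the endpoints):
  F(1) − F(−1) = -1/3 − (19/3) = -20/3.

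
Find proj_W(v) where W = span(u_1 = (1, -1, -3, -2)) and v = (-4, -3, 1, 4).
proj_W(v) = (-4/5, 4/5, 12/5, 8/5)

Set up U = [u_1 | ... | u_1] ∈ R^(4×1). The projector onto W = col(U) is P = U (U^T U)^(-1) U^T.
Compute U^T U =
  [15],
and U^T v = (-12).
Solve U^T U · c = U^T v for the coefficients: c = (-4/5). The projection is proj_W(v) = U c.
Check: (v - proj_W(v)) · u_1 = 0  (should be 0).
Result: proj_W(v) = (-4/5, 4/5, 12/5, 8/5).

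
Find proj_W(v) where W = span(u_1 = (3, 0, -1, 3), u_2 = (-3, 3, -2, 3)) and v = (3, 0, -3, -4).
proj_W(v) = (21/13, -19/13, 12/13, -17/13)

Set up U = [u_1 | ... | u_2] ∈ R^(4×2). The projector onto W = col(U) is P = U (U^T U)^(-1) U^T.
Compute U^T U =
  [19, 2]
  [2, 31],
and U^T v = (0, -15).
Solve U^T U · c = U^T v for the coefficients: c = (2/39, -19/39). The projection is proj_W(v) = U c.
Check: (v - proj_W(v)) · u_1 = 0  (should be 0).
Check: (v - proj_W(v)) · u_2 = 0  (should be 0).
Result: proj_W(v) = (21/13, -19/13, 12/13, -17/13).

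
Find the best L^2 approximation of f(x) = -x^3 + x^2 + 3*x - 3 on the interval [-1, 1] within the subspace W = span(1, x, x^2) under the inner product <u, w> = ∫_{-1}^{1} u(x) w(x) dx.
g(x) = x^2 + 12*x/5 - 3

The best approximation g ∈ W is the orthogonal projection of f onto W. Writing g = a_0 + a_1 x + a_2 x^2, the coefficients solve the normal equations G · a = b where
  G_{ij} = <φ_i, φ_j> and b_i = <f, φ_i>, with φ_0 = 1, φ_1 = x, φ_2 = x^2.
G =
  [2, 0, 2/3]
  [0, 2/3, 0]
  [2/3, 0, 2/5],
b = (-16/3, 8/5, -8/5).
Solving gives a_0 = -3, a_1 = 12/5, a_2 = 1, so
  g(x) = x^2 + 12*x/5 - 3.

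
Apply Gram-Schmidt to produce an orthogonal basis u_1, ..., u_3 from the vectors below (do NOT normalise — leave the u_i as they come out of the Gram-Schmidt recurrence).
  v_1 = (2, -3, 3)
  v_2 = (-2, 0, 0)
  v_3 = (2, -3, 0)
Orthogonal basis:
  u_1 = (2, -3, 3)
  u_2 = (-18/11, -6/11, 6/11)
  u_3 = (0, -3/2, -3/2)

Apply the Gram-Schmidt recurrence
  u_1 = v_1
  u_i = v_i − Σ_{j<i} ((v_i · u_j) / (u_j · u_j)) · u_j.

Step by step this gives:
  u_1 = (2, -3, 3)
  u_2 = (-18/11, -6/11, 6/11)
  u_3 = (0, -3/2, -3/2)

Orthogonality check:
  u_2 · u_1 = 0 (should be 0)
  u_3 · u_1 = 0 (should be 0)
  u_3 · u_2 = 0 (should be 0)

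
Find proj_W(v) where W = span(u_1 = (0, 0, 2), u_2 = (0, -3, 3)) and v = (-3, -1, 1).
proj_W(v) = (0, -1, 1)

Set up U = [u_1 | ... | u_2] ∈ R^(3×2). The projector onto W = col(U) is P = U (U^T U)^(-1) U^T.
Compute U^T U =
  [4, 6]
  [6, 18],
and U^T v = (2, 6).
Solve U^T U · c = U^T v for the coefficients: c = (0, 1/3). The projection is proj_W(v) = U c.
Check: (v - proj_W(v)) · u_1 = 0  (should be 0).
Check: (v - proj_W(v)) · u_2 = 0  (should be 0).
Result: proj_W(v) = (0, -1, 1).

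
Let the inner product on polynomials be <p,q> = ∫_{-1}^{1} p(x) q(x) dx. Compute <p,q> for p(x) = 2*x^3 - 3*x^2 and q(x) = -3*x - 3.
<p,q> = 18/5

Expand the product: p(x)·q(x) = -6*x^4 + 3*x^3 + 9*x^2.
∫_{-1}^{1} of each monomial x^k gives [2/(k+1) if k even, 0 if k odd]. Integrating term-by-term (or equivalently evaluating the antiderivative F(x) = -6*x^5/5 + 3*x^4/4 + 3*x^3 at the endpoints):
  F(1) − F(−1) = 51/20 − (-21/20) = 18/5.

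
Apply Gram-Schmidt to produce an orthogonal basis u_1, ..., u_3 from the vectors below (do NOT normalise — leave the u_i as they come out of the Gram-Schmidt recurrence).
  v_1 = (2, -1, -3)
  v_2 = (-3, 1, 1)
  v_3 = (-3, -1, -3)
Orthogonal basis:
  u_1 = (2, -1, -3)
  u_2 = (-11/7, 2/7, -8/7)
  u_3 = (-10/27, -35/27, 5/27)

Apply the Gram-Schmidt recurrence
  u_1 = v_1
  u_i = v_i − Σ_{j<i} ((v_i · u_j) / (u_j · u_j)) · u_j.

Step by step this gives:
  u_1 = (2, -1, -3)
  u_2 = (-11/7, 2/7, -8/7)
  u_3 = (-10/27, -35/27, 5/27)

Orthogonality check:
  u_2 · u_1 = 0 (should be 0)
  u_3 · u_1 = 0 (should be 0)
  u_3 · u_2 = 0 (should be 0)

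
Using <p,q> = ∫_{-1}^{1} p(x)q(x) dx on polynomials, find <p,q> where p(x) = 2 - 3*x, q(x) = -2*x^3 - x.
<p,q> = 22/5

Expand the product: p(x)·q(x) = 6*x^4 - 4*x^3 + 3*x^2 - 2*x.
∫_{-1}^{1} of each monomial x^k gives [2/(k+1) if k even, 0 if k odd]. Integrating term-by-term (or equivalently evaluating the antiderivative F(x) = 6*x^5/5 - x^4 + x^3 - x^2 at the endpoints):
  F(1) − F(−1) = 1/5 − (-21/5) = 22/5.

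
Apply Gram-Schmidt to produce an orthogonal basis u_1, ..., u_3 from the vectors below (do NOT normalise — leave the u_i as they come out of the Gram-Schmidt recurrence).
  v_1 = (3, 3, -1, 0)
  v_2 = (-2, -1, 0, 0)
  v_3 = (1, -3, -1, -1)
Orthogonal basis:
  u_1 = (3, 3, -1, 0)
  u_2 = (-11/19, 8/19, -9/19, 0)
  u_3 = (5/7, -10/7, -15/7, -1)

Apply the Gram-Schmidt recurrence
  u_1 = v_1
  u_i = v_i − Σ_{j<i} ((v_i · u_j) / (u_j · u_j)) · u_j.

Step by step this gives:
  u_1 = (3, 3, -1, 0)
  u_2 = (-11/19, 8/19, -9/19, 0)
  u_3 = (5/7, -10/7, -15/7, -1)

Orthogonality check:
  u_2 · u_1 = 0 (should be 0)
  u_3 · u_1 = 0 (should be 0)
  u_3 · u_2 = 0 (should be 0)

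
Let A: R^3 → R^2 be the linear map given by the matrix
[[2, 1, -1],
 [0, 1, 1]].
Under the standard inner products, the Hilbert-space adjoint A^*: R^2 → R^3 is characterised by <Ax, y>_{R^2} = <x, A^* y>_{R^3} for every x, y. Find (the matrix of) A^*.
A^* = A^T =
[[2, 0],
 [1, 1],
 [-1, 1]]

For real matrices with standard dot products, the defining identity <Ax, y> = <x, A^* y> gives (Ax)^T y = x^T (A^*) y, i.e. x^T A^T y = x^T (A^*) y. Since this holds for all x, y, we must have A^* = A^T. Therefore
A^* =
[[2, 0],
 [1, 1],
 [-1, 1]].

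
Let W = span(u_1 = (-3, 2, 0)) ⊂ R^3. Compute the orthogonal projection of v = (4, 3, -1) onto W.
proj_W(v) = (18/13, -12/13, 0)

Set up U = [u_1 | ... | u_1] ∈ R^(3×1). The projector onto W = col(U) is P = U (U^T U)^(-1) U^T.
Compute U^T U =
  [13],
and U^T v = (-6).
Solve U^T U · c = U^T v for the coefficients: c = (-6/13). The projection is proj_W(v) = U c.
Check: (v - proj_W(v)) · u_1 = 0  (should be 0).
Result: proj_W(v) = (18/13, -12/13, 0).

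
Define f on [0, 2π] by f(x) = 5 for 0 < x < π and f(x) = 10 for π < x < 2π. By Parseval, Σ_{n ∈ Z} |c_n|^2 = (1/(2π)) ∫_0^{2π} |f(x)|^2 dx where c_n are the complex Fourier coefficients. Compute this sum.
Σ |c_n|^2 = 125/2

Parseval equates the L^2 energy of f (normalised by 1/(2π)) with the ℓ^2 sum of its Fourier coefficients: (1/(2π)) ∫_0^{2π} |f|^2 = Σ |c_n|^2.
Compute the left side: (1/(2π)) [∫_0^π 5^2 dx + ∫_π^{2π} 10^2 dx] = (1/(2π)) · (25π + 100π) = (25 + 100)/2 = 125/2.
So Σ_{n ∈ Z} |c_n|^2 = 125/2.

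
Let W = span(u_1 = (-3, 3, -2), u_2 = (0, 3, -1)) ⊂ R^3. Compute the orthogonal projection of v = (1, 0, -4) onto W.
proj_W(v) = (-2/11, 13/11, -5/11)

Set up U = [u_1 | ... | u_2] ∈ R^(3×2). The projector onto W = col(U) is P = U (U^T U)^(-1) U^T.
Compute U^T U =
  [22, 11]
  [11, 10],
and U^T v = (5, 4).
Solve U^T U · c = U^T v for the coefficients: c = (2/33, 1/3). The projection is proj_W(v) = U c.
Check: (v - proj_W(v)) · u_1 = 0  (should be 0).
Check: (v - proj_W(v)) · u_2 = 0  (should be 0).
Result: proj_W(v) = (-2/11, 13/11, -5/11).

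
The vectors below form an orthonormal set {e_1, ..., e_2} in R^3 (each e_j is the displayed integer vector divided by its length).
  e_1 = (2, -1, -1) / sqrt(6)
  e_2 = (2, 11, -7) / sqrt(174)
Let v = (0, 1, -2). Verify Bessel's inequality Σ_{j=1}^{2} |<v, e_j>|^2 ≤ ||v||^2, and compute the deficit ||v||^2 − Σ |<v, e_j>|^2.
Σ |<v, e_j>|^2 = 109/29; ||v||^2 = 5; deficit = 36/29

Write each e_j = u_j / sqrt(<u_j, u_j>) where u_j is the displayed integer vector. Then <v, e_j> = <v, u_j> / sqrt(<u_j, u_j>), so |<v, e_j>|^2 = <v, u_j>^2 / <u_j, u_j>.
Coefficients: <v, e_1> = 1/sqrt(6), <v, e_2> = 25/sqrt(174).
Square and sum: Σ |<v, e_j>|^2 = 109/29.
Compute ||v||^2 = v·v = 5.
Deficit = 5 − 109/29 = 36/29 ≥ 0, confirming Bessel's inequality. (The deficit equals ||v − Σ <v,e_j> e_j||^2, the squared distance from v to span{e_j}.)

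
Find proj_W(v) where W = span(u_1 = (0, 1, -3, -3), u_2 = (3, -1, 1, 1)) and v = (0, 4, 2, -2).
proj_W(v) = (-144/179, 68/179, -108/179, -108/179)

Set up U = [u_1 | ... | u_2] ∈ R^(4×2). The projector onto W = col(U) is P = U (U^T U)^(-1) U^T.
Compute U^T U =
  [19, -7]
  [-7, 12],
and U^T v = (4, -4).
Solve U^T U · c = U^T v for the coefficients: c = (20/179, -48/179). The projection is proj_W(v) = U c.
Check: (v - proj_W(v)) · u_1 = 0  (should be 0).
Check: (v - proj_W(v)) · u_2 = 0  (should be 0).
Result: proj_W(v) = (-144/179, 68/179, -108/179, -108/179).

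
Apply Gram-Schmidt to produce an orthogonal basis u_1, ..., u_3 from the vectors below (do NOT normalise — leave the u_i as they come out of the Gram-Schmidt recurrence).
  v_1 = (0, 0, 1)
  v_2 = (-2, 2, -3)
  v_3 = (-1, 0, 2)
Orthogonal basis:
  u_1 = (0, 0, 1)
  u_2 = (-2, 2, 0)
  u_3 = (-1/2, -1/2, 0)

Apply the Gram-Schmidt recurrence
  u_1 = v_1
  u_i = v_i − Σ_{j<i} ((v_i · u_j) / (u_j · u_j)) · u_j.

Step by step this gives:
  u_1 = (0, 0, 1)
  u_2 = (-2, 2, 0)
  u_3 = (-1/2, -1/2, 0)

Orthogonality check:
  u_2 · u_1 = 0 (should be 0)
  u_3 · u_1 = 0 (should be 0)
  u_3 · u_2 = 0 (should be 0)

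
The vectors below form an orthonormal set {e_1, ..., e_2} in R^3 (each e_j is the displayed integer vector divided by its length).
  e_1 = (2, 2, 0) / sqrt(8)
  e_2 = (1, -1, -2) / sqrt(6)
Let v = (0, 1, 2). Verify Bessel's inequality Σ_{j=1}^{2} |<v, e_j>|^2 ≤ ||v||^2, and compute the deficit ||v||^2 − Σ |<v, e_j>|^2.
Σ |<v, e_j>|^2 = 14/3; ||v||^2 = 5; deficit = 1/3

Write each e_j = u_j / sqrt(<u_j, u_j>) where u_j is the displayed integer vector. Then <v, e_j> = <v, u_j> / sqrt(<u_j, u_j>), so |<v, e_j>|^2 = <v, u_j>^2 / <u_j, u_j>.
Coefficients: <v, e_1> = 2/sqrt(8), <v, e_2> = -5/sqrt(6).
Square and sum: Σ |<v, e_j>|^2 = 14/3.
Compute ||v||^2 = v·v = 5.
Deficit = 5 − 14/3 = 1/3 ≥ 0, confirming Bessel's inequality. (The deficit equals ||v − Σ <v,e_j> e_j||^2, the squared distance from v to span{e_j}.)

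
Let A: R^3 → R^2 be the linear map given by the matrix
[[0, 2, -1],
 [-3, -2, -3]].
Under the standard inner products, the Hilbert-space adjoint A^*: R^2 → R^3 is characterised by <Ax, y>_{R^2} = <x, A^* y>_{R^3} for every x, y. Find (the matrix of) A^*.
A^* = A^T =
[[0, -3],
 [2, -2],
 [-1, -3]]

For real matrices with standard dot products, the defining identity <Ax, y> = <x, A^* y> gives (Ax)^T y = x^T (A^*) y, i.e. x^T A^T y = x^T (A^*) y. Since this holds for all x, y, we must have A^* = A^T. Therefore
A^* =
[[0, -3],
 [2, -2],
 [-1, -3]].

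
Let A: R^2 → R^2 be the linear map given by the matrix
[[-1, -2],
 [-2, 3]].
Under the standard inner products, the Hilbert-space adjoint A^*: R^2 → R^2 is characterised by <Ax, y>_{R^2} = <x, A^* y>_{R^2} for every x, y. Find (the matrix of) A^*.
A^* = A^T =
[[-1, -2],
 [-2, 3]]

For real matrices with standard dot products, the defining identity <Ax, y> = <x, A^* y> gives (Ax)^T y = x^T (A^*) y, i.e. x^T A^T y = x^T (A^*) y. Since this holds for all x, y, we must have A^* = A^T. Therefore
A^* =
[[-1, -2],
 [-2, 3]].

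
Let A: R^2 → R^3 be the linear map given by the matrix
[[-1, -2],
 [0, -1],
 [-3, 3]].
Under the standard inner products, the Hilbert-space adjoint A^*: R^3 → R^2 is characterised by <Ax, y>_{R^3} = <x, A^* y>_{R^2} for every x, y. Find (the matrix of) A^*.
A^* = A^T =
[[-1, 0, -3],
 [-2, -1, 3]]

For real matrices with standard dot products, the defining identity <Ax, y> = <x, A^* y> gives (Ax)^T y = x^T (A^*) y, i.e. x^T A^T y = x^T (A^*) y. Since this holds for all x, y, we must have A^* = A^T. Therefore
A^* =
[[-1, 0, -3],
 [-2, -1, 3]].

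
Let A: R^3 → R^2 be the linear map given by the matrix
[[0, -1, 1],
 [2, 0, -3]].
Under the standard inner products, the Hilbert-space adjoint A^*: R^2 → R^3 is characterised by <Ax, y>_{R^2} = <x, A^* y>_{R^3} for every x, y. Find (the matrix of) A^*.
A^* = A^T =
[[0, 2],
 [-1, 0],
 [1, -3]]

For real matrices with standard dot products, the defining identity <Ax, y> = <x, A^* y> gives (Ax)^T y = x^T (A^*) y, i.e. x^T A^T y = x^T (A^*) y. Since this holds for all x, y, we must have A^* = A^T. Therefore
A^* =
[[0, 2],
 [-1, 0],
 [1, -3]].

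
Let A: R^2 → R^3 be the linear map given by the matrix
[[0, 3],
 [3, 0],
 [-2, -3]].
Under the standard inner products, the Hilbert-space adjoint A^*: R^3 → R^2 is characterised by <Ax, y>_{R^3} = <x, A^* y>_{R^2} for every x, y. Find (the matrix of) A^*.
A^* = A^T =
[[0, 3, -2],
 [3, 0, -3]]

For real matrices with standard dot products, the defining identity <Ax, y> = <x, A^* y> gives (Ax)^T y = x^T (A^*) y, i.e. x^T A^T y = x^T (A^*) y. Since this holds for all x, y, we must have A^* = A^T. Therefore
A^* =
[[0, 3, -2],
 [3, 0, -3]].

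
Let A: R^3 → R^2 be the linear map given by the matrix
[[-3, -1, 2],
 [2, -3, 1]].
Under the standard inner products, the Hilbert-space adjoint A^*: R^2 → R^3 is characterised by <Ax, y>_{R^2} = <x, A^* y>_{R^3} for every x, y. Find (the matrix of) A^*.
A^* = A^T =
[[-3, 2],
 [-1, -3],
 [2, 1]]

For real matrices with standard dot products, the defining identity <Ax, y> = <x, A^* y> gives (Ax)^T y = x^T (A^*) y, i.e. x^T A^T y = x^T (A^*) y. Since this holds for all x, y, we must have A^* = A^T. Therefore
A^* =
[[-3, 2],
 [-1, -3],
 [2, 1]].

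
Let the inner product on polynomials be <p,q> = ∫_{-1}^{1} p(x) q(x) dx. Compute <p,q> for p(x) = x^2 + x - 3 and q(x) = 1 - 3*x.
<p,q> = -22/3

Expand the product: p(x)·q(x) = -3*x^3 - 2*x^2 + 10*x - 3.
∫_{-1}^{1} of each monomial x^k gives [2/(k+1) if k even, 0 if k odd]. Integrating term-by-term (or equivalently evaluating the antiderivative F(x) = -3*x^4/4 - 2*x^3/3 + 5*x^2 - 3*x at the endpoints):
  F(1) − F(−1) = 7/12 − (95/12) = -22/3.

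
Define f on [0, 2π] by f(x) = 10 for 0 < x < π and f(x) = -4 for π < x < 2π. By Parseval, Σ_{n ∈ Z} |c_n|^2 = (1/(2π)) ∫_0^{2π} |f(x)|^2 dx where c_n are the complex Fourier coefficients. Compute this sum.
Σ |c_n|^2 = 58

Parseval equates the L^2 energy of f (normalised by 1/(2π)) with the ℓ^2 sum of its Fourier coefficients: (1/(2π)) ∫_0^{2π} |f|^2 = Σ |c_n|^2.
Compute the left side: (1/(2π)) [∫_0^π 10^2 dx + ∫_π^{2π} (-4)^2 dx] = (1/(2π)) · (100π + 16π) = (100 + 16)/2 = 58.
So Σ_{n ∈ Z} |c_n|^2 = 58.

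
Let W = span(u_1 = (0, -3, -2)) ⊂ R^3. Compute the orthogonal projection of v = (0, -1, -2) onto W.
proj_W(v) = (0, -21/13, -14/13)

Set up U = [u_1 | ... | u_1] ∈ R^(3×1). The projector onto W = col(U) is P = U (U^T U)^(-1) U^T.
Compute U^T U =
  [13],
and U^T v = (7).
Solve U^T U · c = U^T v for the coefficients: c = (7/13). The projection is proj_W(v) = U c.
Check: (v - proj_W(v)) · u_1 = 0  (should be 0).
Result: proj_W(v) = (0, -21/13, -14/13).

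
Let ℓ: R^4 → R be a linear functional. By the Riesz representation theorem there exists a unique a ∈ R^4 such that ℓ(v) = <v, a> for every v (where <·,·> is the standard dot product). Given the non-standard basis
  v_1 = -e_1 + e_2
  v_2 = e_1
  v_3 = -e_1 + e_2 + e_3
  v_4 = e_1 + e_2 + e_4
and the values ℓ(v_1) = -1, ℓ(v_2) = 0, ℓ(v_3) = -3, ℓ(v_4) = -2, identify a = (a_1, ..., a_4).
a = (0, -1, -2, -1)

Write a = (a_1, ..., a_4) in the standard basis. For each basis vector v_i, ℓ(v_i) = <v_i, a> is a linear equation in the a_j's. Collect the n equations into a matrix system V a = ℓ, where row i of V is v_i (expressed in the standard basis). Since V is invertible (lower-triangular with 1s on the diagonal, up to permutation), solve by back-substitution:
  V =
[[-1, 1, 0, 0],
 [1, 0, 0, 0],
 [-1, 1, 1, 0],
 [1, 1, 0, 1]]
  V a = (-1, 0, -3, -2)
Solving gives a = (0, -1, -2, -1).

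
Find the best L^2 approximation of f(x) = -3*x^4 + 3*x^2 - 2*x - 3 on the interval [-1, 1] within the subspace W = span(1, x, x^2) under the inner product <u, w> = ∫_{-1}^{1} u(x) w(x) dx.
g(x) = 3*x^2/7 - 2*x - 96/35

The best approximation g ∈ W is the orthogonal projection of f onto W. Writing g = a_0 + a_1 x + a_2 x^2, the coefficients solve the normal equations G · a = b where
  G_{ij} = <φ_i, φ_j> and b_i = <f, φ_i>, with φ_0 = 1, φ_1 = x, φ_2 = x^2.
G =
  [2, 0, 2/3]
  [0, 2/3, 0]
  [2/3, 0, 2/5],
b = (-26/5, -4/3, -58/35).
Solving gives a_0 = -96/35, a_1 = -2, a_2 = 3/7, so
  g(x) = 3*x^2/7 - 2*x - 96/35.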